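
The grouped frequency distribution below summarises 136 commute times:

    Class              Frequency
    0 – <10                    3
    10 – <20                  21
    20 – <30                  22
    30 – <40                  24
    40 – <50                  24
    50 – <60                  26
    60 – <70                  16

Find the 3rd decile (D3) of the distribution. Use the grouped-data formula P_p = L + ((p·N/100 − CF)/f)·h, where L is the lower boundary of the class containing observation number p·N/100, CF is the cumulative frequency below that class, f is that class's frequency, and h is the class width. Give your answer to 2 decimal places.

27.64

N = 136; target position k = 30/100 · 136 = 40.8.
Cumulative frequencies: 3, 24, 46, 70, 94, 120, 136.
Observation 40.8 falls in the class 20 – <30.
L = 20, CF = 24, f = 22, h = 10.
P30 = 20 + ((40.8 − 24)/22)·10 = 20 + 7.63636 = 27.6364.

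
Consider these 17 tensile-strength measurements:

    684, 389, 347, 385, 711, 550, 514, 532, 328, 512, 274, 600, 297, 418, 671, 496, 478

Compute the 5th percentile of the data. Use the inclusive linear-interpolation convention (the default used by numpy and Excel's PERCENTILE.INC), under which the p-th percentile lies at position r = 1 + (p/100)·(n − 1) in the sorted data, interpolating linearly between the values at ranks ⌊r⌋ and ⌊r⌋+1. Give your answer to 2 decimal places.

292.40

Sorted: 274, 297, 328, 347, 385, 389, 418, 478, 496, 512, 514, 532, 550, 600, 671, 684, 711.
n = 17.
r = 1 + (5/100)·(17 − 1) = 1 + 0.8 = 1.8.
Rank 1 is 274 and rank 2 is 297.
Interpolate: 274 + 0.8·(297 − 274) = 274 + 0.8·23 = 292.4.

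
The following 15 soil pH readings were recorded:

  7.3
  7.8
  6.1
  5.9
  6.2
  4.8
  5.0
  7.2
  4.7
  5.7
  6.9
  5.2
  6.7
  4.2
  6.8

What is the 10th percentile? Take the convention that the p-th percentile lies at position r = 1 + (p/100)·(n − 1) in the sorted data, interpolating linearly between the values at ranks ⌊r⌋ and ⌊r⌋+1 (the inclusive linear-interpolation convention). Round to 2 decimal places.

4.74

Sorted: 4.2, 4.7, 4.8, 5.0, 5.2, 5.7, 5.9, 6.1, 6.2, 6.7, 6.8, 6.9, 7.2, 7.3, 7.8.
n = 15.
r = 1 + (10/100)·(15 − 1) = 1 + 1.4 = 2.4.
Rank 2 is 4.7 and rank 3 is 4.8.
Interpolate: 4.7 + 0.4·(4.8 − 4.7) = 4.7 + 0.4·0.1 = 4.74.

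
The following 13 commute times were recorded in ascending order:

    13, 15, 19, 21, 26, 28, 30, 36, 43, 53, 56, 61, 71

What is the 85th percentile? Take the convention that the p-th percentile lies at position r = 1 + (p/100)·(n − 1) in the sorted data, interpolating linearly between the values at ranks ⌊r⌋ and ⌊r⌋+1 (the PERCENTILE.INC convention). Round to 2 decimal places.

n = 13.
r = 1 + (85/100)·(13 − 1) = 1 + 10.2 = 11.2.
Rank 11 is 56 and rank 12 is 61.
Interpolate: 56 + 0.2·(61 − 56) = 56 + 0.2·5 = 57.

57.00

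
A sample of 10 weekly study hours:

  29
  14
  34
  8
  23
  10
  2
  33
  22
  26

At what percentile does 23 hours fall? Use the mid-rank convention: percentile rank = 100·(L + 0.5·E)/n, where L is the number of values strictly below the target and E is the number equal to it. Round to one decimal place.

Sorted: 2, 8, 10, 14, 22, 23, 26, 29, 33, 34.
Count below 23: L = 5; count equal: E = 1; n = 10.
Percentile rank = 100·(5 + 0.5·1)/10 = 100·5.5/10 = 55.

55.0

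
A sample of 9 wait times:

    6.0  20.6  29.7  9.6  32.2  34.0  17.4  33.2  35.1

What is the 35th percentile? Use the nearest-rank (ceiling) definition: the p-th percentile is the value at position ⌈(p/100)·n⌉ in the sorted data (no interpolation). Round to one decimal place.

20.6

Sorted: 6.0, 9.6, 17.4, 20.6, 29.7, 32.2, 33.2, 34.0, 35.1.
n = 9.
Position = ⌈35/100 · 9⌉ = ⌈3.15⌉ = 4.
The value at rank 4 is 20.6.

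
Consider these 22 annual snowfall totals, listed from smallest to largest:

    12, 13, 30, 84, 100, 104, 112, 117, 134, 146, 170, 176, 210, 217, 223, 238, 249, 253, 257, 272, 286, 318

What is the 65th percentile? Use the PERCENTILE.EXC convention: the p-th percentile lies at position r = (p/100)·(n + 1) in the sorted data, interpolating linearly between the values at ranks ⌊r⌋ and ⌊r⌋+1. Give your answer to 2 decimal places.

222.70

n = 22.
r = (65/100)·(22 + 1) = 14.95.
Rank 14 is 217 and rank 15 is 223.
Interpolate: 217 + 0.95·(223 − 217) = 217 + 0.95·6 = 222.7.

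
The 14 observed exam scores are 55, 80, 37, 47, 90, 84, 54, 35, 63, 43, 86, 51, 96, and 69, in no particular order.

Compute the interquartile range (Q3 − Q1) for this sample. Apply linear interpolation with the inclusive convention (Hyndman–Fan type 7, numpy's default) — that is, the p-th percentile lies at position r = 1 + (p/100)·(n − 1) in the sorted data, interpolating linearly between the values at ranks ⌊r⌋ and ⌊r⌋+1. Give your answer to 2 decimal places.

35.00

Sorted: 35, 37, 43, 47, 51, 54, 55, 63, 69, 80, 84, 86, 90, 96.
n = 14.
P25: r = 4.25; ranks 4–5 are 47, 51; interpolating gives 48.
P75: r = 10.75; ranks 10–11 are 80, 84; interpolating gives 83.
Difference: 83 − 48 = 35.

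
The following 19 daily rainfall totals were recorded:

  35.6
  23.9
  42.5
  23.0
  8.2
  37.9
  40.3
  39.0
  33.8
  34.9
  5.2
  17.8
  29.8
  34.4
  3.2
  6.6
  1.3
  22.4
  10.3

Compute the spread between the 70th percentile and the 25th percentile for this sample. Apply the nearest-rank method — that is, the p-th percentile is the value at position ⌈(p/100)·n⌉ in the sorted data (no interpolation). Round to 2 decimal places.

Sorted: 1.3, 3.2, 5.2, 6.6, 8.2, 10.3, 17.8, 22.4, 23.0, 23.9, 29.8, 33.8, 34.4, 34.9, 35.6, 37.9, 39.0, 40.3, 42.5.
n = 19.
P25: rank ⌈25/100·19⌉ = 5 → 8.2.
P70: rank ⌈70/100·19⌉ = 14 → 34.9.
Difference: 34.9 − 8.2 = 26.7.

26.70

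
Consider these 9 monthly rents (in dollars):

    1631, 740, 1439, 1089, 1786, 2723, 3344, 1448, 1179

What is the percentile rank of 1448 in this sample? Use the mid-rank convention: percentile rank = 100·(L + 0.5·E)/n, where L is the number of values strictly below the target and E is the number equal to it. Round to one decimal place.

Sorted: 740, 1089, 1179, 1439, 1448, 1631, 1786, 2723, 3344.
Count below 1448: L = 4; count equal: E = 1; n = 9.
Percentile rank = 100·(4 + 0.5·1)/9 = 100·4.5/9 = 50.

50.0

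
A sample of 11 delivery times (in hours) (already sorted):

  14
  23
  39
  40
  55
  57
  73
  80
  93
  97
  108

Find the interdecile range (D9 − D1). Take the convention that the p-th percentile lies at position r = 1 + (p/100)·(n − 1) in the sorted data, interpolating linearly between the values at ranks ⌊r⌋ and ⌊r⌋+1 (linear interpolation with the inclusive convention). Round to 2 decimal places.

n = 11.
P10: r = 2 (integer) → 23.
P90: r = 10 (integer) → 97.
Difference: 97 − 23 = 74.

74.00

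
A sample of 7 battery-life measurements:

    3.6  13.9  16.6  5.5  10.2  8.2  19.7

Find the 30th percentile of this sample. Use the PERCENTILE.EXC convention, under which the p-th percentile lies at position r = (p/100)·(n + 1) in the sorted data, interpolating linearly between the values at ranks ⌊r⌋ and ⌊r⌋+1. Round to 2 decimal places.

Sorted: 3.6, 5.5, 8.2, 10.2, 13.9, 16.6, 19.7.
n = 7.
r = (30/100)·(7 + 1) = 2.4.
Rank 2 is 5.5 and rank 3 is 8.2.
Interpolate: 5.5 + 0.4·(8.2 − 5.5) = 5.5 + 0.4·2.7 = 6.58.

6.58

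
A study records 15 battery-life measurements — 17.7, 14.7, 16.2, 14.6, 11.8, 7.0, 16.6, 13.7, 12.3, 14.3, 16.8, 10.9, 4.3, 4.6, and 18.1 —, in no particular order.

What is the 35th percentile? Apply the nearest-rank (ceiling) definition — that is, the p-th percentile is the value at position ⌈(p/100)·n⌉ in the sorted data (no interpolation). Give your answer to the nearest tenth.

Sorted: 4.3, 4.6, 7.0, 10.9, 11.8, 12.3, 13.7, 14.3, 14.6, 14.7, 16.2, 16.6, 16.8, 17.7, 18.1.
n = 15.
Position = ⌈35/100 · 15⌉ = ⌈5.25⌉ = 6.
The value at rank 6 is 12.3.

12.3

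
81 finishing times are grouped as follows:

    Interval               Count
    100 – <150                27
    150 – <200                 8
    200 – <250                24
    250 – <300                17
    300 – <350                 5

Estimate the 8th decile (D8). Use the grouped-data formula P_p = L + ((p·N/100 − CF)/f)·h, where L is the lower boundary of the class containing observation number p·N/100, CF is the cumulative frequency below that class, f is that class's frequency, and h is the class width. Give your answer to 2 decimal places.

267.06

N = 81; target position k = 80/100 · 81 = 64.8.
Cumulative frequencies: 27, 35, 59, 76, 81.
Observation 64.8 falls in the class 250 – <300.
L = 250, CF = 59, f = 17, h = 50.
P80 = 250 + ((64.8 − 59)/17)·50 = 250 + 17.0588 = 267.059.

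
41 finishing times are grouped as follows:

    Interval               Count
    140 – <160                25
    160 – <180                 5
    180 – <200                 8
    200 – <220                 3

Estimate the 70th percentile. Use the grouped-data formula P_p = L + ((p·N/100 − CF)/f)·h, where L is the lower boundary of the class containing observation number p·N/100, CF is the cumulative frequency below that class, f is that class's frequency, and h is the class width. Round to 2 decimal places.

N = 41; target position k = 70/100 · 41 = 28.7.
Cumulative frequencies: 25, 30, 38, 41.
Observation 28.7 falls in the class 160 – <180.
L = 160, CF = 25, f = 5, h = 20.
P70 = 160 + ((28.7 − 25)/5)·20 = 160 + 14.8 = 174.8.

174.80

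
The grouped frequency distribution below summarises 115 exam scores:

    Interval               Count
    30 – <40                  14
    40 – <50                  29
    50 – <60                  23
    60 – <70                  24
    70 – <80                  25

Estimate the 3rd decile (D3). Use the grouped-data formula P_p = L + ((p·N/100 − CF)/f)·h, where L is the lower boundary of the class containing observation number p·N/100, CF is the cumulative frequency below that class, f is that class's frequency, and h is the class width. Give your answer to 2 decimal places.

N = 115; target position k = 30/100 · 115 = 34.5.
Cumulative frequencies: 14, 43, 66, 90, 115.
Observation 34.5 falls in the class 40 – <50.
L = 40, CF = 14, f = 29, h = 10.
P30 = 40 + ((34.5 − 14)/29)·10 = 40 + 7.06897 = 47.069.

47.07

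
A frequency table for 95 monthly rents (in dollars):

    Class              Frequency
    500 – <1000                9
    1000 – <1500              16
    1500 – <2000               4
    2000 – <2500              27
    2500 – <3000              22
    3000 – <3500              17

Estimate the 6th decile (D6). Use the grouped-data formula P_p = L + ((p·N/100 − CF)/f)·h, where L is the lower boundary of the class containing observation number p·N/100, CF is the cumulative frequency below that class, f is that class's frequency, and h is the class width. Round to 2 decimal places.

N = 95; target position k = 60/100 · 95 = 57.
Cumulative frequencies: 9, 25, 29, 56, 78, 95.
Observation 57 falls in the class 2500 – <3000.
L = 2500, CF = 56, f = 22, h = 500.
P60 = 2500 + ((57 − 56)/22)·500 = 2500 + 22.7273 = 2522.73.

2522.73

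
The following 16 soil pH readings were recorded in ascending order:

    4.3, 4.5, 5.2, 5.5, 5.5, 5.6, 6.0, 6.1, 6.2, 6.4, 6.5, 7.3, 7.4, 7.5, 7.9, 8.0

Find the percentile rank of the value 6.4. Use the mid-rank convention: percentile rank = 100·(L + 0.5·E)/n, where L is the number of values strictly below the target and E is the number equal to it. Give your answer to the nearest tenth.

59.4

Count below 6.4: L = 9; count equal: E = 1; n = 16.
Percentile rank = 100·(9 + 0.5·1)/16 = 100·9.5/16 = 59.38.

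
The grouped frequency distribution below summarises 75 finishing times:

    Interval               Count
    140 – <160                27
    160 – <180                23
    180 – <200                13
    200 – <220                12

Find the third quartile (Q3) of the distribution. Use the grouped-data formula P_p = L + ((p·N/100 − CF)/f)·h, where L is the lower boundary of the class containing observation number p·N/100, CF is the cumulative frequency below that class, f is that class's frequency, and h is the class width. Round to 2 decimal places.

189.62

N = 75; target position k = 75/100 · 75 = 56.25.
Cumulative frequencies: 27, 50, 63, 75.
Observation 56.25 falls in the class 180 – <200.
L = 180, CF = 50, f = 13, h = 20.
P75 = 180 + ((56.25 − 50)/13)·20 = 180 + 9.61538 = 189.615.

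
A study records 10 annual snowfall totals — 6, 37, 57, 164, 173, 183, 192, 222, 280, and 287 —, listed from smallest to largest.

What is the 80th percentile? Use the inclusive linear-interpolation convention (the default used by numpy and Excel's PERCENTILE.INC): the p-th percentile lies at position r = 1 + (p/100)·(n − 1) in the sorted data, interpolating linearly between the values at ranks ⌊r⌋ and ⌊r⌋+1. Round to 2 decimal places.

233.60

n = 10.
r = 1 + (80/100)·(10 − 1) = 1 + 7.2 = 8.2.
Rank 8 is 222 and rank 9 is 280.
Interpolate: 222 + 0.2·(280 − 222) = 222 + 0.2·58 = 233.6.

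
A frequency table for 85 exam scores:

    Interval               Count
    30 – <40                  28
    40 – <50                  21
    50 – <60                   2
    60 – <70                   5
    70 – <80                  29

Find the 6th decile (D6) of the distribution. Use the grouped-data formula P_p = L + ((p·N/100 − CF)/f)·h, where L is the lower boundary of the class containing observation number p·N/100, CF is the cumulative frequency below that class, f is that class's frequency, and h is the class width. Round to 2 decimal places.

N = 85; target position k = 60/100 · 85 = 51.
Cumulative frequencies: 28, 49, 51, 56, 85.
Observation 51 falls in the class 50 – <60.
L = 50, CF = 49, f = 2, h = 10.
P60 = 50 + ((51 − 49)/2)·10 = 50 + 10 = 60.

60.00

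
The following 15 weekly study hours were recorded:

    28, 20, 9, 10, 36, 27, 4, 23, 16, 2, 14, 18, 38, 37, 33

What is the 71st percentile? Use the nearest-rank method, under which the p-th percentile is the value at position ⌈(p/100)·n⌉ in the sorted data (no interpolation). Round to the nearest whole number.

Sorted: 2, 4, 9, 10, 14, 16, 18, 20, 23, 27, 28, 33, 36, 37, 38.
n = 15.
Position = ⌈71/100 · 15⌉ = ⌈10.65⌉ = 11.
The value at rank 11 is 28.

28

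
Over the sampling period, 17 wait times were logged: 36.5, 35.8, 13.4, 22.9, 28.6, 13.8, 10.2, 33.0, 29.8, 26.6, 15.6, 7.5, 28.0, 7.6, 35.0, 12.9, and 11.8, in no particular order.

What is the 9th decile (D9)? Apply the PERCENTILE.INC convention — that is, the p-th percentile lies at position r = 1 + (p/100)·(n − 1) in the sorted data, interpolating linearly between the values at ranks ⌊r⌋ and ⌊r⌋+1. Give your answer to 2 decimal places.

Sorted: 7.5, 7.6, 10.2, 11.8, 12.9, 13.4, 13.8, 15.6, 22.9, 26.6, 28.0, 28.6, 29.8, 33.0, 35.0, 35.8, 36.5.
n = 17.
r = 1 + (90/100)·(17 − 1) = 1 + 14.4 = 15.4.
Rank 15 is 35.0 and rank 16 is 35.8.
Interpolate: 35.0 + 0.4·(35.8 − 35.0) = 35.0 + 0.4·0.8 = 35.32.

35.32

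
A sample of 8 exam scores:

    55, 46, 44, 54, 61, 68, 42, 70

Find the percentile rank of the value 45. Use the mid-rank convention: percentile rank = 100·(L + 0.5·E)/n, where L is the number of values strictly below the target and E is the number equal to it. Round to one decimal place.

25.0

Sorted: 42, 44, 46, 54, 55, 61, 68, 70.
Count below 45: L = 2; count equal: E = 0; n = 8.
Percentile rank = 100·(2 + 0.5·0)/8 = 100·2/8 = 25.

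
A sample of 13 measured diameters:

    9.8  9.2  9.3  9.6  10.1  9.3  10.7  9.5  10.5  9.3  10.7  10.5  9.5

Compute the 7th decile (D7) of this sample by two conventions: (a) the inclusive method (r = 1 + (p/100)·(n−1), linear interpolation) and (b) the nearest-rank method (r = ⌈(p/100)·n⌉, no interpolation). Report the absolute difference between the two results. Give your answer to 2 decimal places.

Sorted: 9.2, 9.3, 9.3, 9.3, 9.5, 9.5, 9.6, 9.8, 10.1, 10.5, 10.5, 10.7, 10.7.
n = 13.
(a) r = 9.4; between ranks 9 (10.1) and 10 (10.5): 10.26.
(b) the nearest-rank method: rank 10 → 10.5.
|10.26 − 10.5| = 0.24.

0.24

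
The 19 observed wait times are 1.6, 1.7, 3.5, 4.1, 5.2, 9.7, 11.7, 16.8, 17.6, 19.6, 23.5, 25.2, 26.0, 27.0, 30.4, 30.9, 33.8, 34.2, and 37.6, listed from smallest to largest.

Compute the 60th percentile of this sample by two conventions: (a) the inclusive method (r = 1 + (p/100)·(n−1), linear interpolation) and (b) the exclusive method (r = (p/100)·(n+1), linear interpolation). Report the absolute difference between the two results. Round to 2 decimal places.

0.34

n = 19.
(a) r = 11.8; between ranks 11 (23.5) and 12 (25.2): 24.86.
(b) r = 12 → value at rank 12 = 25.2.
|24.86 − 25.2| = 0.34.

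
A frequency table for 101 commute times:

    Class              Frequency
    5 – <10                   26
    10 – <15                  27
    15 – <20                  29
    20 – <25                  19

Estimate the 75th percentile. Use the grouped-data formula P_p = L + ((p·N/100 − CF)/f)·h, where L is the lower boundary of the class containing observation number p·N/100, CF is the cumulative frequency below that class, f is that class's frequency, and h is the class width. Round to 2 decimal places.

N = 101; target position k = 75/100 · 101 = 75.75.
Cumulative frequencies: 26, 53, 82, 101.
Observation 75.75 falls in the class 15 – <20.
L = 15, CF = 53, f = 29, h = 5.
P75 = 15 + ((75.75 − 53)/29)·5 = 15 + 3.92241 = 18.9224.

18.92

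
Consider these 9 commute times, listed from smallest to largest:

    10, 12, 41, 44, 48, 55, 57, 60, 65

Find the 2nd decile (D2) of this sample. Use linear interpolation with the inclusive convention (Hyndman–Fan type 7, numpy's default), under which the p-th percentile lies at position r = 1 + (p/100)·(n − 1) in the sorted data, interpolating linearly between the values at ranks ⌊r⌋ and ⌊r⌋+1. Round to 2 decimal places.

29.40

n = 9.
r = 1 + (20/100)·(9 − 1) = 1 + 1.6 = 2.6.
Rank 2 is 12 and rank 3 is 41.
Interpolate: 12 + 0.6·(41 − 12) = 12 + 0.6·29 = 29.4.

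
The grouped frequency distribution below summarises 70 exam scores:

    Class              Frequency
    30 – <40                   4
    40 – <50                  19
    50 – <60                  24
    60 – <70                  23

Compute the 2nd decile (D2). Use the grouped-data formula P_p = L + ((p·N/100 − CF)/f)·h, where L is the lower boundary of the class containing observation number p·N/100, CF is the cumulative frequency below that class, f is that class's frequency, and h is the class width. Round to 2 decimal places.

45.26

N = 70; target position k = 20/100 · 70 = 14.
Cumulative frequencies: 4, 23, 47, 70.
Observation 14 falls in the class 40 – <50.
L = 40, CF = 4, f = 19, h = 10.
P20 = 40 + ((14 − 4)/19)·10 = 40 + 5.26316 = 45.2632.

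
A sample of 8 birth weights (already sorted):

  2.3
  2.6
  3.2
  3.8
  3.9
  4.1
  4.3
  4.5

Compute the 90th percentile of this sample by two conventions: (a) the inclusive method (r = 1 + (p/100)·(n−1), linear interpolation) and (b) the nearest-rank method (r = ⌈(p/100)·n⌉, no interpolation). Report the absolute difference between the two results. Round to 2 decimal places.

n = 8.
(a) r = 7.3; between ranks 7 (4.3) and 8 (4.5): 4.36.
(b) the nearest-rank method: rank 8 → 4.5.
|4.36 − 4.5| = 0.14.

0.14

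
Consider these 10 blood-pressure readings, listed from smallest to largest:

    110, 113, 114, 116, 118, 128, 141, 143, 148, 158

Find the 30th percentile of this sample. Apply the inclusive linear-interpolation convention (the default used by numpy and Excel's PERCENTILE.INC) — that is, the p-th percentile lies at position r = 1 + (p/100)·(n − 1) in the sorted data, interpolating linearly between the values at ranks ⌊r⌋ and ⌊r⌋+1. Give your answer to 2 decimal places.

115.40

n = 10.
r = 1 + (30/100)·(10 − 1) = 1 + 2.7 = 3.7.
Rank 3 is 114 and rank 4 is 116.
Interpolate: 114 + 0.7·(116 − 114) = 114 + 0.7·2 = 115.4.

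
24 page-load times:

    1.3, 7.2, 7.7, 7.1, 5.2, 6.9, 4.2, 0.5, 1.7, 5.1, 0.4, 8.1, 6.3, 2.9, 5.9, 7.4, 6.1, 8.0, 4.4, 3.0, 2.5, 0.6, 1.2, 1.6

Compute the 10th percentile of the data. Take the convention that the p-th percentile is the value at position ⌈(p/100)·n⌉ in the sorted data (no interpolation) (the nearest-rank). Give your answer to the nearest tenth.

0.6

Sorted: 0.4, 0.5, 0.6, 1.2, 1.3, 1.6, 1.7, 2.5, 2.9, 3.0, 4.2, 4.4, 5.1, 5.2, 5.9, 6.1, 6.3, 6.9, 7.1, 7.2, 7.4, 7.7, 8.0, 8.1.
n = 24.
Position = ⌈10/100 · 24⌉ = ⌈2.4⌉ = 3.
The value at rank 3 is 0.6.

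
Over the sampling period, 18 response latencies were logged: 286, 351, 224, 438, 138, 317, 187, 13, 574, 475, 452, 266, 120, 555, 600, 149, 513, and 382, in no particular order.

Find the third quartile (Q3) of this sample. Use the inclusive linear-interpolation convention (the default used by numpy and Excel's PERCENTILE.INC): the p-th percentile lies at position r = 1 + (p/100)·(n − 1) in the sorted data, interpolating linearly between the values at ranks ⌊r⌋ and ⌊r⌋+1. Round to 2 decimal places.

Sorted: 13, 120, 138, 149, 187, 224, 266, 286, 317, 351, 382, 438, 452, 475, 513, 555, 574, 600.
n = 18.
r = 1 + (75/100)·(18 − 1) = 1 + 12.75 = 13.75.
Rank 13 is 452 and rank 14 is 475.
Interpolate: 452 + 0.75·(475 − 452) = 452 + 0.75·23 = 469.25.

469.25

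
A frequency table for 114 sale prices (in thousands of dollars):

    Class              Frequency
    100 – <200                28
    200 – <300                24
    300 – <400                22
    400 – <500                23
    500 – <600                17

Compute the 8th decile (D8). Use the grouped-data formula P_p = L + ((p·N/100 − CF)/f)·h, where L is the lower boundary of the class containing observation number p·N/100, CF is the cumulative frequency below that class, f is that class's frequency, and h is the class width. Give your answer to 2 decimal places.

N = 114; target position k = 80/100 · 114 = 91.2.
Cumulative frequencies: 28, 52, 74, 97, 114.
Observation 91.2 falls in the class 400 – <500.
L = 400, CF = 74, f = 23, h = 100.
P80 = 400 + ((91.2 − 74)/23)·100 = 400 + 74.7826 = 474.783.

474.78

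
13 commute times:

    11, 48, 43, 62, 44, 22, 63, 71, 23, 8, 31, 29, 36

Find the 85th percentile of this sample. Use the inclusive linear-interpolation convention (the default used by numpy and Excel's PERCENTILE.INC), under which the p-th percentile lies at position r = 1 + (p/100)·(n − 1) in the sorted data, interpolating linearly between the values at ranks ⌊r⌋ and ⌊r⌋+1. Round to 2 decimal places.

Sorted: 8, 11, 22, 23, 29, 31, 36, 43, 44, 48, 62, 63, 71.
n = 13.
r = 1 + (85/100)·(13 − 1) = 1 + 10.2 = 11.2.
Rank 11 is 62 and rank 12 is 63.
Interpolate: 62 + 0.2·(63 − 62) = 62 + 0.2·1 = 62.2.

62.20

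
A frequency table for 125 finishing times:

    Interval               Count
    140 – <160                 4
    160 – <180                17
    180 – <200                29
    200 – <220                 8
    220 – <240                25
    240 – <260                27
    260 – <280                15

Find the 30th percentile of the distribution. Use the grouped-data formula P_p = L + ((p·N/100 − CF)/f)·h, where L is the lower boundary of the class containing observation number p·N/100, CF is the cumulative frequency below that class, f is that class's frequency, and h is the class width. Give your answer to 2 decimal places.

N = 125; target position k = 30/100 · 125 = 37.5.
Cumulative frequencies: 4, 21, 50, 58, 83, 110, 125.
Observation 37.5 falls in the class 180 – <200.
L = 180, CF = 21, f = 29, h = 20.
P30 = 180 + ((37.5 − 21)/29)·20 = 180 + 11.3793 = 191.379.

191.38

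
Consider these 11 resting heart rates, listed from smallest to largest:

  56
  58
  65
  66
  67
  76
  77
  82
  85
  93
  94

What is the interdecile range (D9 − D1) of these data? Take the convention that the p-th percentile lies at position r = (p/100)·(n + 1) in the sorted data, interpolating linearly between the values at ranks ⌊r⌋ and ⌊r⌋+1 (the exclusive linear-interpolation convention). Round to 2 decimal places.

n = 11.
P10: r = 1.2; ranks 1–2 are 56, 58; interpolating gives 56.4.
P90: r = 10.8; ranks 10–11 are 93, 94; interpolating gives 93.8.
Difference: 93.8 − 56.4 = 37.4.

37.40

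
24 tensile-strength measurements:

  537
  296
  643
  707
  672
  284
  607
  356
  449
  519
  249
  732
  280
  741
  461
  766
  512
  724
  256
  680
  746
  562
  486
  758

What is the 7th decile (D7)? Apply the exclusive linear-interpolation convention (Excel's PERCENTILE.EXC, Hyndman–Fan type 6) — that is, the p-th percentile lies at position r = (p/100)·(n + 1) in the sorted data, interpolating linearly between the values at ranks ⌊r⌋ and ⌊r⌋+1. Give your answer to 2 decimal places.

693.50

Sorted: 249, 256, 280, 284, 296, 356, 449, 461, 486, 512, 519, 537, 562, 607, 643, 672, 680, 707, 724, 732, 741, 746, 758, 766.
n = 24.
r = (70/100)·(24 + 1) = 17.5.
Rank 17 is 680 and rank 18 is 707.
Interpolate: 680 + 0.5·(707 − 680) = 680 + 0.5·27 = 693.5.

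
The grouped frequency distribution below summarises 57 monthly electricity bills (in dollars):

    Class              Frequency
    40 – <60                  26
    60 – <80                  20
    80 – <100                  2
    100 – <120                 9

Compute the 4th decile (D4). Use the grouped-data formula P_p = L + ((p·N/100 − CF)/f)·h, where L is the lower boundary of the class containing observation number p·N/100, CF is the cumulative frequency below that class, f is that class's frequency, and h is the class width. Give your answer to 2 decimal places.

57.54

N = 57; target position k = 40/100 · 57 = 22.8.
Cumulative frequencies: 26, 46, 48, 57.
Observation 22.8 falls in the class 40 – <60.
L = 40, CF = 0, f = 26, h = 20.
P40 = 40 + ((22.8 − 0)/26)·20 = 40 + 17.5385 = 57.5385.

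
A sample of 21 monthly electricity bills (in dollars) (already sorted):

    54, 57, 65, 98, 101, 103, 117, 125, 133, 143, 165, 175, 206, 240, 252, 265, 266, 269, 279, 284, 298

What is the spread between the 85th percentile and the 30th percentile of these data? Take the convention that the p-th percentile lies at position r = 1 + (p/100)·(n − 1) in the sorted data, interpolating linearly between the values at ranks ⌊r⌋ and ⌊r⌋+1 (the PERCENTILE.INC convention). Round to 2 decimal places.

152.00

n = 21.
P30: r = 7 (integer) → 117.
P85: r = 18 (integer) → 269.
Difference: 269 − 117 = 152.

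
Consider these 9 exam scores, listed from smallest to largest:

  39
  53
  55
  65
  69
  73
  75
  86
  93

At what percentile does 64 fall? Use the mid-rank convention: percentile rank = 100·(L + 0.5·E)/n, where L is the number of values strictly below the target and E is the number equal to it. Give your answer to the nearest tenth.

33.3

Count below 64: L = 3; count equal: E = 0; n = 9.
Percentile rank = 100·(3 + 0.5·0)/9 = 100·3/9 = 33.33.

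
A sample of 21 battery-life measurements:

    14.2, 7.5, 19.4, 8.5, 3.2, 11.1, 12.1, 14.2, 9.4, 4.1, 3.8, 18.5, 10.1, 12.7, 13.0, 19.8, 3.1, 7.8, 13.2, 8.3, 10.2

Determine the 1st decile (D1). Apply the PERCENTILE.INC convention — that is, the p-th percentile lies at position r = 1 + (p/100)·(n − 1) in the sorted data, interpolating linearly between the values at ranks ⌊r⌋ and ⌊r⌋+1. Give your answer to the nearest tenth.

3.8

Sorted: 3.1, 3.2, 3.8, 4.1, 7.5, 7.8, 8.3, 8.5, 9.4, 10.1, 10.2, 11.1, 12.1, 12.7, 13.0, 13.2, 14.2, 14.2, 18.5, 19.4, 19.8.
n = 21.
r = 1 + (10/100)·(21 − 1) = 1 + 2 = 3.
r is an integer, so P10 is the value at rank 3: 3.8.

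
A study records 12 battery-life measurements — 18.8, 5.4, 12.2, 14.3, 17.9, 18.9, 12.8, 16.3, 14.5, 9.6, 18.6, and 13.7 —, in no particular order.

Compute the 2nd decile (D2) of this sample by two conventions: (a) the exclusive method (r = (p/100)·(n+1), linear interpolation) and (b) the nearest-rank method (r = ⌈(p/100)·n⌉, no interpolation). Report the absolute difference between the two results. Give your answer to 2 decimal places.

Sorted: 5.4, 9.6, 12.2, 12.8, 13.7, 14.3, 14.5, 16.3, 17.9, 18.6, 18.8, 18.9.
n = 12.
(a) r = 2.6; between ranks 2 (9.6) and 3 (12.2): 11.16.
(b) the nearest-rank method: rank 3 → 12.2.
|11.16 − 12.2| = 1.04.

1.04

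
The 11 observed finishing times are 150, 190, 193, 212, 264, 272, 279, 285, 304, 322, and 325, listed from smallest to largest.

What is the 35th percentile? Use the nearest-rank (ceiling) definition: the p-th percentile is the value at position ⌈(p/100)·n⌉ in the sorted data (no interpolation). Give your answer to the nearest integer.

n = 11.
Position = ⌈35/100 · 11⌉ = ⌈3.85⌉ = 4.
The value at rank 4 is 212.

212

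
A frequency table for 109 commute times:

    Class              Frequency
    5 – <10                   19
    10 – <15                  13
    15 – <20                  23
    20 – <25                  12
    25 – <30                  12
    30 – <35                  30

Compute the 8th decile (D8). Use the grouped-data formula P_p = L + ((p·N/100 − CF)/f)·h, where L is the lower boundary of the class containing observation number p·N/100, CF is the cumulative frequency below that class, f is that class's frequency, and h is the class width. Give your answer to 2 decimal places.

N = 109; target position k = 80/100 · 109 = 87.2.
Cumulative frequencies: 19, 32, 55, 67, 79, 109.
Observation 87.2 falls in the class 30 – <35.
L = 30, CF = 79, f = 30, h = 5.
P80 = 30 + ((87.2 − 79)/30)·5 = 30 + 1.36667 = 31.3667.

31.37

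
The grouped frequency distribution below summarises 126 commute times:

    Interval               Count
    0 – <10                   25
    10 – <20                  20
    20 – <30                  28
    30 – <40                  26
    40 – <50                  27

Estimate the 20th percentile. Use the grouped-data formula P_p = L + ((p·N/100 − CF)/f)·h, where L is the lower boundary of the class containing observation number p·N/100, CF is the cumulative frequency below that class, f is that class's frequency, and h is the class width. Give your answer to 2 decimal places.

N = 126; target position k = 20/100 · 126 = 25.2.
Cumulative frequencies: 25, 45, 73, 99, 126.
Observation 25.2 falls in the class 10 – <20.
L = 10, CF = 25, f = 20, h = 10.
P20 = 10 + ((25.2 − 25)/20)·10 = 10 + 0.1 = 10.1.

10.10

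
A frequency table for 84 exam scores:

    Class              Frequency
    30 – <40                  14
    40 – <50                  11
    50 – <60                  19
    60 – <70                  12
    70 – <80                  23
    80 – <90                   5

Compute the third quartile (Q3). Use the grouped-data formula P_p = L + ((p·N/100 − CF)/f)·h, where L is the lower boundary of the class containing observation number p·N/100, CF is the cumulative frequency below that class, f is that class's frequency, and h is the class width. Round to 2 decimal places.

N = 84; target position k = 75/100 · 84 = 63.
Cumulative frequencies: 14, 25, 44, 56, 79, 84.
Observation 63 falls in the class 70 – <80.
L = 70, CF = 56, f = 23, h = 10.
P75 = 70 + ((63 − 56)/23)·10 = 70 + 3.04348 = 73.0435.

73.04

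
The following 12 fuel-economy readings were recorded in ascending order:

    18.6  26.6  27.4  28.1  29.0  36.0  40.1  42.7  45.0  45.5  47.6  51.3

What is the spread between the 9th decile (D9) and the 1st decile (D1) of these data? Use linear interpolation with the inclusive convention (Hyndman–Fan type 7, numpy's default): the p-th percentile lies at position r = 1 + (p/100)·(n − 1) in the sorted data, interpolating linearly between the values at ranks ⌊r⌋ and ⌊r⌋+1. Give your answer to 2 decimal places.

20.71

n = 12.
P10: r = 2.1; ranks 2–3 are 26.6, 27.4; interpolating gives 26.68.
P90: r = 10.9; ranks 10–11 are 45.5, 47.6; interpolating gives 47.39.
Difference: 47.39 − 26.68 = 20.71.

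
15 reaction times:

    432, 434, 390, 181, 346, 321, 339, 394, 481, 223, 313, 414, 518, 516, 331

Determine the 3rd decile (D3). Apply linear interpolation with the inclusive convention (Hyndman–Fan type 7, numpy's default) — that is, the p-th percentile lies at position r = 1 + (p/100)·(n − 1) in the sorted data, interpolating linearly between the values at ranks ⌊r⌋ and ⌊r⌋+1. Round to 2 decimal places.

Sorted: 181, 223, 313, 321, 331, 339, 346, 390, 394, 414, 432, 434, 481, 516, 518.
n = 15.
r = 1 + (30/100)·(15 − 1) = 1 + 4.2 = 5.2.
Rank 5 is 331 and rank 6 is 339.
Interpolate: 331 + 0.2·(339 − 331) = 331 + 0.2·8 = 332.6.

332.60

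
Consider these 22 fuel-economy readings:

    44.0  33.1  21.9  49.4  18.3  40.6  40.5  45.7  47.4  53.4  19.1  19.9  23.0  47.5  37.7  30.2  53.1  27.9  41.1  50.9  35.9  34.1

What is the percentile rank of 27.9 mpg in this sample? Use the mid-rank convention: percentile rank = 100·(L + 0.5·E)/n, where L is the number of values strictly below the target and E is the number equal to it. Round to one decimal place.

25.0

Sorted: 18.3, 19.1, 19.9, 21.9, 23.0, 27.9, 30.2, 33.1, 34.1, 35.9, 37.7, 40.5, 40.6, 41.1, 44.0, 45.7, 47.4, 47.5, 49.4, 50.9, 53.1, 53.4.
Count below 27.9: L = 5; count equal: E = 1; n = 22.
Percentile rank = 100·(5 + 0.5·1)/22 = 100·5.5/22 = 25.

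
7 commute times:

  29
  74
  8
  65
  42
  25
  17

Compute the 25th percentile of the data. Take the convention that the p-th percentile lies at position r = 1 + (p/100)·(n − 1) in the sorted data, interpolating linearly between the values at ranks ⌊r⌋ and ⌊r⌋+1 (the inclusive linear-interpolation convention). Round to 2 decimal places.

21.00

Sorted: 8, 17, 25, 29, 42, 65, 74.
n = 7.
r = 1 + (25/100)·(7 − 1) = 1 + 1.5 = 2.5.
Rank 2 is 17 and rank 3 is 25.
Interpolate: 17 + 0.5·(25 − 17) = 17 + 0.5·8 = 21.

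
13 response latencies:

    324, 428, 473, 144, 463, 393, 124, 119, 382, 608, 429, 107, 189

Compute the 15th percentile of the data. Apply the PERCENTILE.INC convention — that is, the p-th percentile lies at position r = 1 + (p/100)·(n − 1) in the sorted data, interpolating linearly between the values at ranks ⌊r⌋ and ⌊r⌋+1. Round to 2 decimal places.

Sorted: 107, 119, 124, 144, 189, 324, 382, 393, 428, 429, 463, 473, 608.
n = 13.
r = 1 + (15/100)·(13 − 1) = 1 + 1.8 = 2.8.
Rank 2 is 119 and rank 3 is 124.
Interpolate: 119 + 0.8·(124 − 119) = 119 + 0.8·5 = 123.

123.00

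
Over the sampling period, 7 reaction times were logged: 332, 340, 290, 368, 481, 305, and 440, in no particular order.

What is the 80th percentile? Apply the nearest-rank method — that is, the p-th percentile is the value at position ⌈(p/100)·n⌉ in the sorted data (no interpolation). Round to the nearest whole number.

440

Sorted: 290, 305, 332, 340, 368, 440, 481.
n = 7.
Position = ⌈80/100 · 7⌉ = ⌈5.6⌉ = 6.
The value at rank 6 is 440.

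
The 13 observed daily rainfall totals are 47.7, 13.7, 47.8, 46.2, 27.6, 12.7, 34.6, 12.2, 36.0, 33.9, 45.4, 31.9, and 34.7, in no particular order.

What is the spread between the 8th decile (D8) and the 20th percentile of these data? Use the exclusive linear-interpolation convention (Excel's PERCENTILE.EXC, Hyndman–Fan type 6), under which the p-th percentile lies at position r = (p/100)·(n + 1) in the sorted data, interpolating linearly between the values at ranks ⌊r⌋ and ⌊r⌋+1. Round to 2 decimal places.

33.00

Sorted: 12.2, 12.7, 13.7, 27.6, 31.9, 33.9, 34.6, 34.7, 36.0, 45.4, 46.2, 47.7, 47.8.
n = 13.
P20: r = 2.8; ranks 2–3 are 12.7, 13.7; interpolating gives 13.5.
P80: r = 11.2; ranks 11–12 are 46.2, 47.7; interpolating gives 46.5.
Difference: 46.5 − 13.5 = 33.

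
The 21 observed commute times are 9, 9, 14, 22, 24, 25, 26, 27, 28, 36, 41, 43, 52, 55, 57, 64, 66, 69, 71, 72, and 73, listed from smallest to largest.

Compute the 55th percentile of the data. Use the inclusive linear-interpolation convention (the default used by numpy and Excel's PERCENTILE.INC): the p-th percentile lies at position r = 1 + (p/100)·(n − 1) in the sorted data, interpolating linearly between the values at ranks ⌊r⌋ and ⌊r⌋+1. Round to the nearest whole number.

43

n = 21.
r = 1 + (55/100)·(21 − 1) = 1 + 11 = 12.
r is an integer, so P55 is the value at rank 12: 43.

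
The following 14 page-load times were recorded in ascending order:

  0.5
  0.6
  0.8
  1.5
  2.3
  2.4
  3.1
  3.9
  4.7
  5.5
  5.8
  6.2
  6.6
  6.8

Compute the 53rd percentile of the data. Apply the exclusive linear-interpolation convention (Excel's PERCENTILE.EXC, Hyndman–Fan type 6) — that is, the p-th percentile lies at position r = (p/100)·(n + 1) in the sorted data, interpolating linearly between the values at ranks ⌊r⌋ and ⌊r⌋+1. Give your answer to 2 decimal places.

n = 14.
r = (53/100)·(14 + 1) = 7.95.
Rank 7 is 3.1 and rank 8 is 3.9.
Interpolate: 3.1 + 0.95·(3.9 − 3.1) = 3.1 + 0.95·0.8 = 3.86.

3.86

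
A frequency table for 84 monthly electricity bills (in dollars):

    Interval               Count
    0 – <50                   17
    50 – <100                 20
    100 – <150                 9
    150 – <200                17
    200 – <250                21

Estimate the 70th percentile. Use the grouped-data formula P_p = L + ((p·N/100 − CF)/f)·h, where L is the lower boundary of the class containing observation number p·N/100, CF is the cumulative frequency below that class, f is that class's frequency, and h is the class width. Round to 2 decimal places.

N = 84; target position k = 70/100 · 84 = 58.8.
Cumulative frequencies: 17, 37, 46, 63, 84.
Observation 58.8 falls in the class 150 – <200.
L = 150, CF = 46, f = 17, h = 50.
P70 = 150 + ((58.8 − 46)/17)·50 = 150 + 37.6471 = 187.647.

187.65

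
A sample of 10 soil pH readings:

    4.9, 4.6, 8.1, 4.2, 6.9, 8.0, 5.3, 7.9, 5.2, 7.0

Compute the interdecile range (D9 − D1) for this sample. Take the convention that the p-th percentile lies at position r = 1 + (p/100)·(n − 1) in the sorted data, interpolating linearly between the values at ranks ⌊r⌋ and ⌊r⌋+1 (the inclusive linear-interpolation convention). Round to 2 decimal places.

Sorted: 4.2, 4.6, 4.9, 5.2, 5.3, 6.9, 7.0, 7.9, 8.0, 8.1.
n = 10.
P10: r = 1.9; ranks 1–2 are 4.2, 4.6; interpolating gives 4.56.
P90: r = 9.1; ranks 9–10 are 8.0, 8.1; interpolating gives 8.01.
Difference: 8.01 − 4.56 = 3.45.

3.45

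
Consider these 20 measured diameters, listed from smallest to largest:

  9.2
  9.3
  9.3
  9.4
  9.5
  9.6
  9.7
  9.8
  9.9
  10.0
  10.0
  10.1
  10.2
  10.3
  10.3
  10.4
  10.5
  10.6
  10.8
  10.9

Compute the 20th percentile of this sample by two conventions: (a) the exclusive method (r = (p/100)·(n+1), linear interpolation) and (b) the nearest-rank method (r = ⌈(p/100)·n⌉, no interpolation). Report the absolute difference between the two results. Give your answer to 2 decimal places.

0.02

n = 20.
(a) r = 4.2; between ranks 4 (9.4) and 5 (9.5): 9.42.
(b) the nearest-rank method: rank 4 → 9.4.
|9.42 − 9.4| = 0.02.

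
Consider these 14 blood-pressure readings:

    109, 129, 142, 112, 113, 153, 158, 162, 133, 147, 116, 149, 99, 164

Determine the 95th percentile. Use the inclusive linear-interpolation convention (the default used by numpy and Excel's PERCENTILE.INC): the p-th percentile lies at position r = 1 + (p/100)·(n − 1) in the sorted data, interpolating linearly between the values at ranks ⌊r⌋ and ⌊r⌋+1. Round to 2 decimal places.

Sorted: 99, 109, 112, 113, 116, 129, 133, 142, 147, 149, 153, 158, 162, 164.
n = 14.
r = 1 + (95/100)·(14 − 1) = 1 + 12.35 = 13.35.
Rank 13 is 162 and rank 14 is 164.
Interpolate: 162 + 0.35·(164 − 162) = 162 + 0.35·2 = 162.7.

162.70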